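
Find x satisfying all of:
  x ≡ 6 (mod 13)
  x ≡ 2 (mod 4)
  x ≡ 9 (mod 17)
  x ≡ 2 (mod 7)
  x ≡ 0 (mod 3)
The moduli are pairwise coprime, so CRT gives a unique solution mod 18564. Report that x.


Product of moduli M = 13 · 4 · 17 · 7 · 3 = 18564.
Merge one congruence at a time:
  Start: x ≡ 6 (mod 13).
  Combine with x ≡ 2 (mod 4); new modulus lcm = 52.
    Write x = 6 + 13·t and substitute into x ≡ 2 (mod 4): 13·t ≡ 2 − 6 = -4 (mod 4).
    Reduce coefficients mod 4: 1·t ≡ 0 (mod 4).
    So t ≡ 0 (mod 4).
    Then x = 6 + 13·0 = 6, valid modulo lcm(13, 4) = 52: x ≡ 6 (mod 52).
  Combine with x ≡ 9 (mod 17); new modulus lcm = 884.
    Write x = 6 + 52·t and substitute into x ≡ 9 (mod 17): 52·t ≡ 9 − 6 = 3 (mod 17).
    Reduce coefficients mod 17: 1·t ≡ 3 (mod 17).
    So t ≡ 3 (mod 17).
    Then x = 6 + 52·3 = 162, valid modulo lcm(52, 17) = 884: x ≡ 162 (mod 884).
  Combine with x ≡ 2 (mod 7); new modulus lcm = 6188.
    Write x = 162 + 884·t and substitute into x ≡ 2 (mod 7): 884·t ≡ 2 − 162 = -160 (mod 7).
    Reduce coefficients mod 7: 2·t ≡ 1 (mod 7).
    The inverse of 2 mod 7 is 4 (since 2·4 = 8 = 1·7 + 1), so t ≡ 4·1 = 4 ≡ 4 (mod 7).
    Then x = 162 + 884·4 = 3698, valid modulo lcm(884, 7) = 6188: x ≡ 3698 (mod 6188).
  Combine with x ≡ 0 (mod 3); new modulus lcm = 18564.
    Write x = 3698 + 6188·t and substitute into x ≡ 0 (mod 3): 6188·t ≡ 0 − 3698 = -3698 (mod 3).
    Reduce coefficients mod 3: 2·t ≡ 1 (mod 3).
    The inverse of 2 mod 3 is 2 (since 2·2 = 4 = 1·3 + 1), so t ≡ 2·1 = 2 ≡ 2 (mod 3).
    Then x = 3698 + 6188·2 = 16074, valid modulo lcm(6188, 3) = 18564: x ≡ 16074 (mod 18564).
Verify against each original: 16074 mod 13 = 6, 16074 mod 4 = 2, 16074 mod 17 = 9, 16074 mod 7 = 2, 16074 mod 3 = 0.

x ≡ 16074 (mod 18564).


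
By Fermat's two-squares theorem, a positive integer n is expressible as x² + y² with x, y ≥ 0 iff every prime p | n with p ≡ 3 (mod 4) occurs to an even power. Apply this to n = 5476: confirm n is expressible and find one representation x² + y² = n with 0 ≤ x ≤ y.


Step 1: Factor n = 5476 = 2^2 · 37^2.
Step 2: Check the mod-4 condition on each prime factor: 2 = 2 (special); 37 ≡ 1 (mod 4), exponent 2.
All primes ≡ 3 (mod 4) appear to even exponent (or don't appear), so by the two-squares theorem n IS expressible as a sum of two squares.
Step 3: Build a representation. Group n = k² · m with k = 2 and m = 37 · 37 = 1369 (a product of primes ≡ 1 (mod 4)); a representation of m scales to one of n via (k·x)² + (k·y)² = k²(x² + y²). Each prime p ≡ 1 (mod 4) is itself a sum of two squares; find a² by testing p − a² for a perfect square:
  37: 37 − 1² = 36 = 6² ⇒ 37 = 1² + 6².
  Combine using the Brahmagupta–Fibonacci identity (a² + b²)(c² + d²) = (ac − bd)² + (ad + bc)² = (ac + bd)² + (ad − bc)²:
  37 · 37 = 1369: from (1² + 6²)(1² + 6²), take (1·1 − 6·6, 1·6 + 6·1) = (1 − 36, 6 + 6) = (-35, 12); dropping signs (only squares matter) gives (35, 12); check 35² + 12² = 1225 + 144 = 1369 ✓.
  Scale by k = 2: (2·35, 2·12) = (70, 24).
Step 4: Order so x ≤ y and verify: 24² + 70² = 576 + 4900 = 5476 = n. ✓

n = 5476 = 24² + 70² (one valid representation with x ≤ y).


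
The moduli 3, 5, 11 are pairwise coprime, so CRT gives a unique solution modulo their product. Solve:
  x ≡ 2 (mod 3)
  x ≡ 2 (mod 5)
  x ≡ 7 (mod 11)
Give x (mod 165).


Moduli 3, 5, 11 are pairwise coprime; by CRT there is a unique solution modulo M = 3 · 5 · 11 = 165.
Solve pairwise, accumulating the modulus:
  Start with x ≡ 2 (mod 3).
  Combine with x ≡ 2 (mod 5): since gcd(3, 5) = 1, we get a unique residue mod 15.
    Write x = 2 + 3·t and substitute into x ≡ 2 (mod 5): 3·t ≡ 2 − 2 = 0 (mod 5).
    The inverse of 3 mod 5 is 2 (since 3·2 = 6 = 1·5 + 1), so t ≡ 2·0 = 0 ≡ 0 (mod 5).
    Then x = 2 + 3·0 = 2, valid modulo lcm(3, 5) = 15: x ≡ 2 (mod 15).
  Combine with x ≡ 7 (mod 11): since gcd(15, 11) = 1, we get a unique residue mod 165.
    Write x = 2 + 15·t and substitute into x ≡ 7 (mod 11): 15·t ≡ 7 − 2 = 5 (mod 11).
    Reduce coefficients mod 11: 4·t ≡ 5 (mod 11).
    The inverse of 4 mod 11 is 3 (since 4·3 = 12 = 1·11 + 1), so t ≡ 3·5 = 15 ≡ 4 (mod 11).
    Then x = 2 + 15·4 = 62, valid modulo lcm(15, 11) = 165: x ≡ 62 (mod 165).
Verify: 62 mod 3 = 2 ✓, 62 mod 5 = 2 ✓, 62 mod 11 = 7 ✓.

x ≡ 62 (mod 165).


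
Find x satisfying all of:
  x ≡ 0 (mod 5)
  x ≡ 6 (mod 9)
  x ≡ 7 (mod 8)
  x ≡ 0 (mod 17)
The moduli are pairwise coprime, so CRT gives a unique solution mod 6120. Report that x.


Product of moduli M = 5 · 9 · 8 · 17 = 6120.
Merge one congruence at a time:
  Start: x ≡ 0 (mod 5).
  Combine with x ≡ 6 (mod 9); new modulus lcm = 45.
    Write x = 0 + 5·t and substitute into x ≡ 6 (mod 9): 5·t ≡ 6 − 0 = 6 (mod 9).
    The inverse of 5 mod 9 is 2 (since 5·2 = 10 = 1·9 + 1), so t ≡ 2·6 = 12 ≡ 3 (mod 9).
    Then x = 0 + 5·3 = 15, valid modulo lcm(5, 9) = 45: x ≡ 15 (mod 45).
  Combine with x ≡ 7 (mod 8); new modulus lcm = 360.
    Write x = 15 + 45·t and substitute into x ≡ 7 (mod 8): 45·t ≡ 7 − 15 = -8 (mod 8).
    Reduce coefficients mod 8: 5·t ≡ 0 (mod 8).
    The inverse of 5 mod 8 is 5 (since 5·5 = 25 = 3·8 + 1), so t ≡ 5·0 = 0 ≡ 0 (mod 8).
    Then x = 15 + 45·0 = 15, valid modulo lcm(45, 8) = 360: x ≡ 15 (mod 360).
  Combine with x ≡ 0 (mod 17); new modulus lcm = 6120.
    Write x = 15 + 360·t and substitute into x ≡ 0 (mod 17): 360·t ≡ 0 − 15 = -15 (mod 17).
    Reduce coefficients mod 17: 3·t ≡ 2 (mod 17).
    The inverse of 3 mod 17 is 6 (since 3·6 = 18 = 1·17 + 1), so t ≡ 6·2 = 12 ≡ 12 (mod 17).
    Then x = 15 + 360·12 = 4335, valid modulo lcm(360, 17) = 6120: x ≡ 4335 (mod 6120).
Verify against each original: 4335 mod 5 = 0, 4335 mod 9 = 6, 4335 mod 8 = 7, 4335 mod 17 = 0.

x ≡ 4335 (mod 6120).


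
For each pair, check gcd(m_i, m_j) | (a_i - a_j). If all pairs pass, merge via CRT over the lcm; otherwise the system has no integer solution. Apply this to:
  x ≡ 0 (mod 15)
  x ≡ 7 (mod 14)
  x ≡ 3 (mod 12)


Moduli 15, 14, 12 are not pairwise coprime, so CRT works modulo lcm(m_i) when all pairwise compatibility conditions hold.
Pairwise compatibility: gcd(m_i, m_j) must divide a_i - a_j for every pair.
Merge one congruence at a time:
  Start: x ≡ 0 (mod 15).
  Combine with x ≡ 7 (mod 14): gcd(15, 14) = 1; 7 - 0 = 7, which IS divisible by 1, so compatible.
    Write x = 0 + 15·t and substitute into x ≡ 7 (mod 14): 15·t ≡ 7 − 0 = 7 (mod 14).
    Reduce coefficients mod 14: 1·t ≡ 7 (mod 14).
    So t ≡ 7 (mod 14).
    Then x = 0 + 15·7 = 105, valid modulo lcm(15, 14) = 210: x ≡ 105 (mod 210).
  Combine with x ≡ 3 (mod 12): gcd(210, 12) = 6; 3 - 105 = -102, which IS divisible by 6, so compatible.
    Write x = 105 + 210·t and substitute into x ≡ 3 (mod 12): 210·t ≡ 3 − 105 = -102 (mod 12).
    Divide the congruence (and modulus) by g = 6: 35·t ≡ -17 (mod 2).
    Reduce coefficients mod 2: 1·t ≡ 1 (mod 2).
    So t ≡ 1 (mod 2).
    Then x = 105 + 210·1 = 315, valid modulo lcm(210, 12) = 420: x ≡ 315 (mod 420).
Verify: 315 mod 15 = 0, 315 mod 14 = 7, 315 mod 12 = 3.

x ≡ 315 (mod 420).


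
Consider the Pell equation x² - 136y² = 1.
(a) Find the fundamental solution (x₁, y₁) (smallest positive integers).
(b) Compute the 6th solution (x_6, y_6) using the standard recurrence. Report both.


Step 1: Find the fundamental solution (x₁, y₁) of x² - 136y² = 1.
  Expand √136 as a continued fraction. a₀ = ⌊√136⌋ = 11; iterate m_{k+1} = d_k·a_k − m_k, d_{k+1} = (136 − m_{k+1}²)/d_k, a_{k+1} = ⌊(a₀ + m_{k+1})/d_{k+1}⌋ (starting m₀ = 0, d₀ = 1), with convergents p_k = a_k·p_{k-1} + p_{k-2}, q_k = a_k·q_{k-1} + q_{k-2} (p₋₁ = 1, q₋₁ = 0):
  k = 0: a₀ = 11; p₀/q₀ = 11/1; p₀² − 136·q₀² = 121 − 136 = -15.
  k = 1: m = 11, d = 15, a = ⌊(11 + 11)/15⌋ = 1; p/q = (1·11 + 1)/(1·1 + 0) = 12/1; p² − 136·q² = 144 − 136 = 8.
  k = 2: m = 4, d = 8, a = ⌊(11 + 4)/8⌋ = 1; p/q = (1·12 + 11)/(1·1 + 1) = 23/2; p² − 136·q² = 529 − 544 = -15.
  k = 3: m = 4, d = 15, a = ⌊(11 + 4)/15⌋ = 1; p/q = (1·23 + 12)/(1·2 + 1) = 35/3; p² − 136·q² = 1225 − 1224 = 1.
  The first convergent with p² − 136·q² = 1 gives the fundamental solution (x₁, y₁) = (35, 3).
Step 2: Apply the recurrence (x_{n+1}, y_{n+1}) = (x₁x_n + 136y₁y_n, x₁y_n + y₁x_n) repeatedly.
  From (x_1, y_1) = (35, 3): x_2 = 35·35 + 136·3·3 = 2449; y_2 = 35·3 + 3·35 = 210.
  From (x_2, y_2) = (2449, 210): x_3 = 35·2449 + 136·3·210 = 171395; y_3 = 35·210 + 3·2449 = 14697.
  From (x_3, y_3) = (171395, 14697): x_4 = 35·171395 + 136·3·14697 = 11995201; y_4 = 35·14697 + 3·171395 = 1028580.
  From (x_4, y_4) = (11995201, 1028580): x_5 = 35·11995201 + 136·3·1028580 = 839492675; y_5 = 35·1028580 + 3·11995201 = 71985903.
  From (x_5, y_5) = (839492675, 71985903): x_6 = 35·839492675 + 136·3·71985903 = 58752492049; y_6 = 35·71985903 + 3·839492675 = 5037984630.
Step 3: Verify x_6² - 136·y_6² = 3451855321967808218401 - 3451855321967808218400 = 1 (should be 1). ✓

(x_1, y_1) = (35, 3); (x_6, y_6) = (58752492049, 5037984630).


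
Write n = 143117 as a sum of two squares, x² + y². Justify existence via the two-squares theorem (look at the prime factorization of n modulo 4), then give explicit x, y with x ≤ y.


Step 1: Factor n = 143117 = 13 · 101 · 109.
Step 2: Check the mod-4 condition on each prime factor: 13 ≡ 1 (mod 4), exponent 1; 101 ≡ 1 (mod 4), exponent 1; 109 ≡ 1 (mod 4), exponent 1.
All primes ≡ 3 (mod 4) appear to even exponent (or don't appear), so by the two-squares theorem n IS expressible as a sum of two squares.
Step 3: Build a representation. Here n = 13 · 101 · 109 is a product of primes ≡ 1 (mod 4). Each prime p ≡ 1 (mod 4) is itself a sum of two squares; find a² by testing p − a² for a perfect square:
  13: 13 − 1² = 12, 13 − 2² = 9 = 3² ⇒ 13 = 2² + 3².
  101: 101 − 1² = 100 = 10² ⇒ 101 = 1² + 10².
  109: 109 − 1² = 108, 109 − 2² = 105, 109 − 3² = 100 = 10² ⇒ 109 = 3² + 10².
  Combine using the Brahmagupta–Fibonacci identity (a² + b²)(c² + d²) = (ac − bd)² + (ad + bc)² = (ac + bd)² + (ad − bc)²:
  13 · 101 = 1313: from (2² + 3²)(1² + 10²), take (2·1 − 3·10, 2·10 + 3·1) = (2 − 30, 20 + 3) = (-28, 23); dropping signs (only squares matter) gives (28, 23); check 28² + 23² = 784 + 529 = 1313 ✓.
  1313 · 109 = 143117: from (28² + 23²)(3² + 10²), take (28·3 − 23·10, 28·10 + 23·3) = (84 − 230, 280 + 69) = (-146, 349); dropping signs (only squares matter) gives (146, 349); check 146² + 349² = 21316 + 121801 = 143117 ✓.
Step 4: Order so x ≤ y and verify: 146² + 349² = 21316 + 121801 = 143117 = n. ✓

n = 143117 = 146² + 349² (one valid representation with x ≤ y).


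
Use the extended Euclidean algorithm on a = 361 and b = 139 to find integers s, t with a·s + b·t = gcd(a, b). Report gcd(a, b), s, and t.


Euclidean algorithm on (361, 139) — divide until remainder is 0:
  361 = 2 · 139 + 83
  139 = 1 · 83 + 56
  83 = 1 · 56 + 27
  56 = 2 · 27 + 2
  27 = 13 · 2 + 1
  2 = 2 · 1 + 0
gcd(361, 139) = 1.
Track Bezout coefficients alongside the remainders: start with r₀ = 361 = a·1 + b·0 (s = 1, t = 0) and r₁ = 139 = a·0 + b·1 (s = 0, t = 1); each new remainder r_{k+1} = r_{k-1} − q_k·r_k inherits s_{k+1} = s_{k-1} − q_k·s_k, t_{k+1} = t_{k-1} − q_k·t_k, so r_k = a·s_k + b·t_k at every step:
  q = 2: r = 83, s = 1 − 2·0 = 1, t = 0 − 2·1 = -2  (check: 361·1 + 139·(-2) = 83)
  q = 1: r = 56, s = 0 − 1·1 = -1, t = 1 − 1·(-2) = 3  (check: 361·(-1) + 139·3 = 56)
  q = 1: r = 27, s = 1 − 1·(-1) = 2, t = -2 − 1·3 = -5  (check: 361·2 + 139·(-5) = 27)
  q = 2: r = 2, s = -1 − 2·2 = -5, t = 3 − 2·(-5) = 13  (check: 361·(-5) + 139·13 = 2)
  q = 13: r = 1, s = 2 − 13·(-5) = 67, t = -5 − 13·13 = -174  (check: 361·67 + 139·(-174) = 1)
The row with r = 1 (the gcd) gives the Bezout coefficients s = 67, t = -174.
Result: 361 · (67) + 139 · (-174) = 1.

gcd(361, 139) = 1; s = 67, t = -174 (check: 361·67 + 139·(-174) = 1).


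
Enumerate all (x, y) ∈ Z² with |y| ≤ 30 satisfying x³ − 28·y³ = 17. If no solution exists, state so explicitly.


The equation is x³ - 28y³ = 17. For fixed y, x³ = 28·y³ + 17, so a solution requires the RHS to be a perfect cube.
Strategy: iterate y from -30 to 30, compute RHS = 28·y³ + 17, and check whether it is a (positive or negative) perfect cube.
Check small values of y:
  y = 0: RHS = 17 is not a perfect cube.
  y = 1: RHS = 45 is not a perfect cube.
  y = -1: RHS = -11 is not a perfect cube.
  y = 2: RHS = 241 is not a perfect cube.
  y = -2: RHS = -207 is not a perfect cube.
  y = 3: RHS = 773 is not a perfect cube.
  y = -3: RHS = -739 is not a perfect cube.
Continuing the search up to |y| = 30 finds no solutions either.
No (x, y) in the scanned range satisfies the equation.

No integer solutions with |y| ≤ 30.


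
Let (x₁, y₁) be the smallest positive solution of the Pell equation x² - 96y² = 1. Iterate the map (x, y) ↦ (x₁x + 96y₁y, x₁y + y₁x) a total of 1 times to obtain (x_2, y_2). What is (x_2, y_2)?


Step 1: Find the fundamental solution (x₁, y₁) of x² - 96y² = 1.
  Expand √96 as a continued fraction. a₀ = ⌊√96⌋ = 9; iterate m_{k+1} = d_k·a_k − m_k, d_{k+1} = (96 − m_{k+1}²)/d_k, a_{k+1} = ⌊(a₀ + m_{k+1})/d_{k+1}⌋ (starting m₀ = 0, d₀ = 1), with convergents p_k = a_k·p_{k-1} + p_{k-2}, q_k = a_k·q_{k-1} + q_{k-2} (p₋₁ = 1, q₋₁ = 0):
  k = 0: a₀ = 9; p₀/q₀ = 9/1; p₀² − 96·q₀² = 81 − 96 = -15.
  k = 1: m = 9, d = 15, a = ⌊(9 + 9)/15⌋ = 1; p/q = (1·9 + 1)/(1·1 + 0) = 10/1; p² − 96·q² = 100 − 96 = 4.
  k = 2: m = 6, d = 4, a = ⌊(9 + 6)/4⌋ = 3; p/q = (3·10 + 9)/(3·1 + 1) = 39/4; p² − 96·q² = 1521 − 1536 = -15.
  k = 3: m = 6, d = 15, a = ⌊(9 + 6)/15⌋ = 1; p/q = (1·39 + 10)/(1·4 + 1) = 49/5; p² − 96·q² = 2401 − 2400 = 1.
  The first convergent with p² − 96·q² = 1 gives the fundamental solution (x₁, y₁) = (49, 5).
Step 2: Apply the recurrence (x_{n+1}, y_{n+1}) = (x₁x_n + 96y₁y_n, x₁y_n + y₁x_n) repeatedly.
  From (x_1, y_1) = (49, 5): x_2 = 49·49 + 96·5·5 = 4801; y_2 = 49·5 + 5·49 = 490.
Step 3: Verify x_2² - 96·y_2² = 23049601 - 23049600 = 1 (should be 1). ✓

(x_1, y_1) = (49, 5); (x_2, y_2) = (4801, 490).


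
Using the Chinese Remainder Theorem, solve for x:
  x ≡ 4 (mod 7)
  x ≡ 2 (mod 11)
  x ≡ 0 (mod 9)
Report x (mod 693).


Moduli 7, 11, 9 are pairwise coprime; by CRT there is a unique solution modulo M = 7 · 11 · 9 = 693.
Solve pairwise, accumulating the modulus:
  Start with x ≡ 4 (mod 7).
  Combine with x ≡ 2 (mod 11): since gcd(7, 11) = 1, we get a unique residue mod 77.
    Write x = 4 + 7·t and substitute into x ≡ 2 (mod 11): 7·t ≡ 2 − 4 = -2 (mod 11).
    Reduce coefficients mod 11: 7·t ≡ 9 (mod 11).
    The inverse of 7 mod 11 is 8 (since 7·8 = 56 = 5·11 + 1), so t ≡ 8·9 = 72 ≡ 6 (mod 11).
    Then x = 4 + 7·6 = 46, valid modulo lcm(7, 11) = 77: x ≡ 46 (mod 77).
  Combine with x ≡ 0 (mod 9): since gcd(77, 9) = 1, we get a unique residue mod 693.
    Write x = 46 + 77·t and substitute into x ≡ 0 (mod 9): 77·t ≡ 0 − 46 = -46 (mod 9).
    Reduce coefficients mod 9: 5·t ≡ 8 (mod 9).
    The inverse of 5 mod 9 is 2 (since 5·2 = 10 = 1·9 + 1), so t ≡ 2·8 = 16 ≡ 7 (mod 9).
    Then x = 46 + 77·7 = 585, valid modulo lcm(77, 9) = 693: x ≡ 585 (mod 693).
Verify: 585 mod 7 = 4 ✓, 585 mod 11 = 2 ✓, 585 mod 9 = 0 ✓.

x ≡ 585 (mod 693).


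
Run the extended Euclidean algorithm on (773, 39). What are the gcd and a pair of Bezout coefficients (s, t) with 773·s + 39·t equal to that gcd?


Euclidean algorithm on (773, 39) — divide until remainder is 0:
  773 = 19 · 39 + 32
  39 = 1 · 32 + 7
  32 = 4 · 7 + 4
  7 = 1 · 4 + 3
  4 = 1 · 3 + 1
  3 = 3 · 1 + 0
gcd(773, 39) = 1.
Track Bezout coefficients alongside the remainders: start with r₀ = 773 = a·1 + b·0 (s = 1, t = 0) and r₁ = 39 = a·0 + b·1 (s = 0, t = 1); each new remainder r_{k+1} = r_{k-1} − q_k·r_k inherits s_{k+1} = s_{k-1} − q_k·s_k, t_{k+1} = t_{k-1} − q_k·t_k, so r_k = a·s_k + b·t_k at every step:
  q = 19: r = 32, s = 1 − 19·0 = 1, t = 0 − 19·1 = -19  (check: 773·1 + 39·(-19) = 32)
  q = 1: r = 7, s = 0 − 1·1 = -1, t = 1 − 1·(-19) = 20  (check: 773·(-1) + 39·20 = 7)
  q = 4: r = 4, s = 1 − 4·(-1) = 5, t = -19 − 4·20 = -99  (check: 773·5 + 39·(-99) = 4)
  q = 1: r = 3, s = -1 − 1·5 = -6, t = 20 − 1·(-99) = 119  (check: 773·(-6) + 39·119 = 3)
  q = 1: r = 1, s = 5 − 1·(-6) = 11, t = -99 − 1·119 = -218  (check: 773·11 + 39·(-218) = 1)
The row with r = 1 (the gcd) gives the Bezout coefficients s = 11, t = -218.
Result: 773 · (11) + 39 · (-218) = 1.

gcd(773, 39) = 1; s = 11, t = -218 (check: 773·11 + 39·(-218) = 1).


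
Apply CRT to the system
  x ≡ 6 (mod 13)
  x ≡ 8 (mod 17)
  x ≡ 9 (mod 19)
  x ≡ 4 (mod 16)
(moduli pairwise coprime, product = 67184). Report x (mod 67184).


Product of moduli M = 13 · 17 · 19 · 16 = 67184.
Merge one congruence at a time:
  Start: x ≡ 6 (mod 13).
  Combine with x ≡ 8 (mod 17); new modulus lcm = 221.
    Write x = 6 + 13·t and substitute into x ≡ 8 (mod 17): 13·t ≡ 8 − 6 = 2 (mod 17).
    The inverse of 13 mod 17 is 4 (since 13·4 = 52 = 3·17 + 1), so t ≡ 4·2 = 8 ≡ 8 (mod 17).
    Then x = 6 + 13·8 = 110, valid modulo lcm(13, 17) = 221: x ≡ 110 (mod 221).
  Combine with x ≡ 9 (mod 19); new modulus lcm = 4199.
    Write x = 110 + 221·t and substitute into x ≡ 9 (mod 19): 221·t ≡ 9 − 110 = -101 (mod 19).
    Reduce coefficients mod 19: 12·t ≡ 13 (mod 19).
    The inverse of 12 mod 19 is 8 (since 12·8 = 96 = 5·19 + 1), so t ≡ 8·13 = 104 ≡ 9 (mod 19).
    Then x = 110 + 221·9 = 2099, valid modulo lcm(221, 19) = 4199: x ≡ 2099 (mod 4199).
  Combine with x ≡ 4 (mod 16); new modulus lcm = 67184.
    Write x = 2099 + 4199·t and substitute into x ≡ 4 (mod 16): 4199·t ≡ 4 − 2099 = -2095 (mod 16).
    Reduce coefficients mod 16: 7·t ≡ 1 (mod 16).
    The inverse of 7 mod 16 is 7 (since 7·7 = 49 = 3·16 + 1), so t ≡ 7·1 = 7 ≡ 7 (mod 16).
    Then x = 2099 + 4199·7 = 31492, valid modulo lcm(4199, 16) = 67184: x ≡ 31492 (mod 67184).
Verify against each original: 31492 mod 13 = 6, 31492 mod 17 = 8, 31492 mod 19 = 9, 31492 mod 16 = 4.

x ≡ 31492 (mod 67184).


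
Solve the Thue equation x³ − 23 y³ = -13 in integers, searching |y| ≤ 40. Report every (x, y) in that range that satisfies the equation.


The equation is x³ - 23y³ = -13. For fixed y, x³ = 23·y³ − 13, so a solution requires the RHS to be a perfect cube.
Strategy: iterate y from -40 to 40, compute RHS = 23·y³ − 13, and check whether it is a (positive or negative) perfect cube.
Check small values of y:
  y = 0: RHS = -13 is not a perfect cube.
  y = 1: RHS = 10 is not a perfect cube.
  y = -1: RHS = -36 is not a perfect cube.
  y = 2: RHS = 171 is not a perfect cube.
  y = -2: RHS = -197 is not a perfect cube.
  y = 3: RHS = 608 is not a perfect cube.
  y = -3: RHS = -634 is not a perfect cube.
Continuing the search up to |y| = 40 finds no solutions either.
No (x, y) in the scanned range satisfies the equation.

No integer solutions with |y| ≤ 40.


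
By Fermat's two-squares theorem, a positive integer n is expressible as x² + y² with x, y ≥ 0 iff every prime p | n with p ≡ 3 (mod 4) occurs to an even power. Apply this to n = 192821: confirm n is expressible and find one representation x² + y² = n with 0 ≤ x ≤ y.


Step 1: Factor n = 192821 = 29 · 61 · 109.
Step 2: Check the mod-4 condition on each prime factor: 29 ≡ 1 (mod 4), exponent 1; 61 ≡ 1 (mod 4), exponent 1; 109 ≡ 1 (mod 4), exponent 1.
All primes ≡ 3 (mod 4) appear to even exponent (or don't appear), so by the two-squares theorem n IS expressible as a sum of two squares.
Step 3: Build a representation. Here n = 29 · 61 · 109 is a product of primes ≡ 1 (mod 4). Each prime p ≡ 1 (mod 4) is itself a sum of two squares; find a² by testing p − a² for a perfect square:
  29: 29 − 1² = 28, 29 − 2² = 25 = 5² ⇒ 29 = 2² + 5².
  61: 61 − 1² = 60, 61 − 2² = 57, 61 − 3² = 52, 61 − 4² = 45, 61 − 5² = 36 = 6² ⇒ 61 = 5² + 6².
  109: 109 − 1² = 108, 109 − 2² = 105, 109 − 3² = 100 = 10² ⇒ 109 = 3² + 10².
  Combine using the Brahmagupta–Fibonacci identity (a² + b²)(c² + d²) = (ac − bd)² + (ad + bc)² = (ac + bd)² + (ad − bc)²:
  29 · 61 = 1769: from (2² + 5²)(5² + 6²), take (2·5 − 5·6, 2·6 + 5·5) = (10 − 30, 12 + 25) = (-20, 37); dropping signs (only squares matter) gives (20, 37); check 20² + 37² = 400 + 1369 = 1769 ✓.
  1769 · 109 = 192821: from (20² + 37²)(3² + 10²), take (20·3 − 37·10, 20·10 + 37·3) = (60 − 370, 200 + 111) = (-310, 311); dropping signs (only squares matter) gives (310, 311); check 310² + 311² = 96100 + 96721 = 192821 ✓.
Step 4: Order so x ≤ y and verify: 310² + 311² = 96100 + 96721 = 192821 = n. ✓

n = 192821 = 310² + 311² (one valid representation with x ≤ y).


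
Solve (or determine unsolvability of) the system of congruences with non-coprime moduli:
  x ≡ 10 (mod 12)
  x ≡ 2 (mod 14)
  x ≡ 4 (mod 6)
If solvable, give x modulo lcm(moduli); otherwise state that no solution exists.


Moduli 12, 14, 6 are not pairwise coprime, so CRT works modulo lcm(m_i) when all pairwise compatibility conditions hold.
Pairwise compatibility: gcd(m_i, m_j) must divide a_i - a_j for every pair.
Merge one congruence at a time:
  Start: x ≡ 10 (mod 12).
  Combine with x ≡ 2 (mod 14): gcd(12, 14) = 2; 2 - 10 = -8, which IS divisible by 2, so compatible.
    Write x = 10 + 12·t and substitute into x ≡ 2 (mod 14): 12·t ≡ 2 − 10 = -8 (mod 14).
    Divide the congruence (and modulus) by g = 2: 6·t ≡ -4 (mod 7).
    Reduce coefficients mod 7: 6·t ≡ 3 (mod 7).
    The inverse of 6 mod 7 is 6 (since 6·6 = 36 = 5·7 + 1), so t ≡ 6·3 = 18 ≡ 4 (mod 7).
    Then x = 10 + 12·4 = 58, valid modulo lcm(12, 14) = 84: x ≡ 58 (mod 84).
  Combine with x ≡ 4 (mod 6): gcd(84, 6) = 6; 4 - 58 = -54, which IS divisible by 6, so compatible.
    Write x = 58 + 84·t and substitute into x ≡ 4 (mod 6): 84·t ≡ 4 − 58 = -54 (mod 6).
    Divide the congruence (and modulus) by g = 6: 14·t ≡ -9 (mod 1).
    Modulo 1 every t works; take t = 0.
    Then x = 58 + 84·0 = 58, valid modulo lcm(84, 6) = 84: x ≡ 58 (mod 84).
Verify: 58 mod 12 = 10, 58 mod 14 = 2, 58 mod 6 = 4.

x ≡ 58 (mod 84).


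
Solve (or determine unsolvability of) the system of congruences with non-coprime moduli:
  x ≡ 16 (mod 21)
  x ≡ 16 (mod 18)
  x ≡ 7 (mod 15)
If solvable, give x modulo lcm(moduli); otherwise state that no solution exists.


Moduli 21, 18, 15 are not pairwise coprime, so CRT works modulo lcm(m_i) when all pairwise compatibility conditions hold.
Pairwise compatibility: gcd(m_i, m_j) must divide a_i - a_j for every pair.
Merge one congruence at a time:
  Start: x ≡ 16 (mod 21).
  Combine with x ≡ 16 (mod 18): gcd(21, 18) = 3; 16 - 16 = 0, which IS divisible by 3, so compatible.
    Write x = 16 + 21·t and substitute into x ≡ 16 (mod 18): 21·t ≡ 16 − 16 = 0 (mod 18).
    Divide the congruence (and modulus) by g = 3: 7·t ≡ 0 (mod 6).
    Reduce coefficients mod 6: 1·t ≡ 0 (mod 6).
    So t ≡ 0 (mod 6).
    Then x = 16 + 21·0 = 16, valid modulo lcm(21, 18) = 126: x ≡ 16 (mod 126).
  Combine with x ≡ 7 (mod 15): gcd(126, 15) = 3; 7 - 16 = -9, which IS divisible by 3, so compatible.
    Write x = 16 + 126·t and substitute into x ≡ 7 (mod 15): 126·t ≡ 7 − 16 = -9 (mod 15).
    Divide the congruence (and modulus) by g = 3: 42·t ≡ -3 (mod 5).
    Reduce coefficients mod 5: 2·t ≡ 2 (mod 5).
    The inverse of 2 mod 5 is 3 (since 2·3 = 6 = 1·5 + 1), so t ≡ 3·2 = 6 ≡ 1 (mod 5).
    Then x = 16 + 126·1 = 142, valid modulo lcm(126, 15) = 630: x ≡ 142 (mod 630).
Verify: 142 mod 21 = 16, 142 mod 18 = 16, 142 mod 15 = 7.

x ≡ 142 (mod 630).


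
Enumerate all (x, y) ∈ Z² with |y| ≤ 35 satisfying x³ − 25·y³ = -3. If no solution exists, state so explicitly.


The equation is x³ - 25y³ = -3. For fixed y, x³ = 25·y³ − 3, so a solution requires the RHS to be a perfect cube.
Strategy: iterate y from -35 to 35, compute RHS = 25·y³ − 3, and check whether it is a (positive or negative) perfect cube.
Check small values of y:
  y = 0: RHS = -3 is not a perfect cube.
  y = 1: RHS = 22 is not a perfect cube.
  y = -1: RHS = -28 is not a perfect cube.
  y = 2: RHS = 197 is not a perfect cube.
  y = -2: RHS = -203 is not a perfect cube.
  y = 3: RHS = 672 is not a perfect cube.
  y = -3: RHS = -678 is not a perfect cube.
Continuing the search up to |y| = 35 finds no solutions either.
No (x, y) in the scanned range satisfies the equation.

No integer solutions with |y| ≤ 35.


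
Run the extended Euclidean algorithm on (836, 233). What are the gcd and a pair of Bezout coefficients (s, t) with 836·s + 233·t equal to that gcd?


Euclidean algorithm on (836, 233) — divide until remainder is 0:
  836 = 3 · 233 + 137
  233 = 1 · 137 + 96
  137 = 1 · 96 + 41
  96 = 2 · 41 + 14
  41 = 2 · 14 + 13
  14 = 1 · 13 + 1
  13 = 13 · 1 + 0
gcd(836, 233) = 1.
Track Bezout coefficients alongside the remainders: start with r₀ = 836 = a·1 + b·0 (s = 1, t = 0) and r₁ = 233 = a·0 + b·1 (s = 0, t = 1); each new remainder r_{k+1} = r_{k-1} − q_k·r_k inherits s_{k+1} = s_{k-1} − q_k·s_k, t_{k+1} = t_{k-1} − q_k·t_k, so r_k = a·s_k + b·t_k at every step:
  q = 3: r = 137, s = 1 − 3·0 = 1, t = 0 − 3·1 = -3  (check: 836·1 + 233·(-3) = 137)
  q = 1: r = 96, s = 0 − 1·1 = -1, t = 1 − 1·(-3) = 4  (check: 836·(-1) + 233·4 = 96)
  q = 1: r = 41, s = 1 − 1·(-1) = 2, t = -3 − 1·4 = -7  (check: 836·2 + 233·(-7) = 41)
  q = 2: r = 14, s = -1 − 2·2 = -5, t = 4 − 2·(-7) = 18  (check: 836·(-5) + 233·18 = 14)
  q = 2: r = 13, s = 2 − 2·(-5) = 12, t = -7 − 2·18 = -43  (check: 836·12 + 233·(-43) = 13)
  q = 1: r = 1, s = -5 − 1·12 = -17, t = 18 − 1·(-43) = 61  (check: 836·(-17) + 233·61 = 1)
The row with r = 1 (the gcd) gives the Bezout coefficients s = -17, t = 61.
Result: 836 · (-17) + 233 · (61) = 1.

gcd(836, 233) = 1; s = -17, t = 61 (check: 836·(-17) + 233·61 = 1).


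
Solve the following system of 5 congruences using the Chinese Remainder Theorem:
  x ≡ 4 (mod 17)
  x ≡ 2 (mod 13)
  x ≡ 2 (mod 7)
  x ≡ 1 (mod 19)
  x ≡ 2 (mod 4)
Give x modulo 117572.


Product of moduli M = 17 · 13 · 7 · 19 · 4 = 117572.
Merge one congruence at a time:
  Start: x ≡ 4 (mod 17).
  Combine with x ≡ 2 (mod 13); new modulus lcm = 221.
    Write x = 4 + 17·t and substitute into x ≡ 2 (mod 13): 17·t ≡ 2 − 4 = -2 (mod 13).
    Reduce coefficients mod 13: 4·t ≡ 11 (mod 13).
    The inverse of 4 mod 13 is 10 (since 4·10 = 40 = 3·13 + 1), so t ≡ 10·11 = 110 ≡ 6 (mod 13).
    Then x = 4 + 17·6 = 106, valid modulo lcm(17, 13) = 221: x ≡ 106 (mod 221).
  Combine with x ≡ 2 (mod 7); new modulus lcm = 1547.
    Write x = 106 + 221·t and substitute into x ≡ 2 (mod 7): 221·t ≡ 2 − 106 = -104 (mod 7).
    Reduce coefficients mod 7: 4·t ≡ 1 (mod 7).
    The inverse of 4 mod 7 is 2 (since 4·2 = 8 = 1·7 + 1), so t ≡ 2·1 = 2 ≡ 2 (mod 7).
    Then x = 106 + 221·2 = 548, valid modulo lcm(221, 7) = 1547: x ≡ 548 (mod 1547).
  Combine with x ≡ 1 (mod 19); new modulus lcm = 29393.
    Write x = 548 + 1547·t and substitute into x ≡ 1 (mod 19): 1547·t ≡ 1 − 548 = -547 (mod 19).
    Reduce coefficients mod 19: 8·t ≡ 4 (mod 19).
    The inverse of 8 mod 19 is 12 (since 8·12 = 96 = 5·19 + 1), so t ≡ 12·4 = 48 ≡ 10 (mod 19).
    Then x = 548 + 1547·10 = 16018, valid modulo lcm(1547, 19) = 29393: x ≡ 16018 (mod 29393).
  Combine with x ≡ 2 (mod 4); new modulus lcm = 117572.
    Write x = 16018 + 29393·t and substitute into x ≡ 2 (mod 4): 29393·t ≡ 2 − 16018 = -16016 (mod 4).
    Reduce coefficients mod 4: 1·t ≡ 0 (mod 4).
    So t ≡ 0 (mod 4).
    Then x = 16018 + 29393·0 = 16018, valid modulo lcm(29393, 4) = 117572: x ≡ 16018 (mod 117572).
Verify against each original: 16018 mod 17 = 4, 16018 mod 13 = 2, 16018 mod 7 = 2, 16018 mod 19 = 1, 16018 mod 4 = 2.

x ≡ 16018 (mod 117572).


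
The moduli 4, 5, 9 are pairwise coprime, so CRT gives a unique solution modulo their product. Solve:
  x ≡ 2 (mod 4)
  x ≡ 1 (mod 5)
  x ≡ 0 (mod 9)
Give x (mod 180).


Moduli 4, 5, 9 are pairwise coprime; by CRT there is a unique solution modulo M = 4 · 5 · 9 = 180.
Solve pairwise, accumulating the modulus:
  Start with x ≡ 2 (mod 4).
  Combine with x ≡ 1 (mod 5): since gcd(4, 5) = 1, we get a unique residue mod 20.
    Write x = 2 + 4·t and substitute into x ≡ 1 (mod 5): 4·t ≡ 1 − 2 = -1 (mod 5).
    Reduce coefficients mod 5: 4·t ≡ 4 (mod 5).
    The inverse of 4 mod 5 is 4 (since 4·4 = 16 = 3·5 + 1), so t ≡ 4·4 = 16 ≡ 1 (mod 5).
    Then x = 2 + 4·1 = 6, valid modulo lcm(4, 5) = 20: x ≡ 6 (mod 20).
  Combine with x ≡ 0 (mod 9): since gcd(20, 9) = 1, we get a unique residue mod 180.
    Write x = 6 + 20·t and substitute into x ≡ 0 (mod 9): 20·t ≡ 0 − 6 = -6 (mod 9).
    Reduce coefficients mod 9: 2·t ≡ 3 (mod 9).
    The inverse of 2 mod 9 is 5 (since 2·5 = 10 = 1·9 + 1), so t ≡ 5·3 = 15 ≡ 6 (mod 9).
    Then x = 6 + 20·6 = 126, valid modulo lcm(20, 9) = 180: x ≡ 126 (mod 180).
Verify: 126 mod 4 = 2 ✓, 126 mod 5 = 1 ✓, 126 mod 9 = 0 ✓.

x ≡ 126 (mod 180).


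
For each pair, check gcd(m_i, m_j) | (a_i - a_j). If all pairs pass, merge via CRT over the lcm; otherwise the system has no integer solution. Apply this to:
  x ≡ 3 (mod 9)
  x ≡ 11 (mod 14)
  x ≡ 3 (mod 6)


Moduli 9, 14, 6 are not pairwise coprime, so CRT works modulo lcm(m_i) when all pairwise compatibility conditions hold.
Pairwise compatibility: gcd(m_i, m_j) must divide a_i - a_j for every pair.
Merge one congruence at a time:
  Start: x ≡ 3 (mod 9).
  Combine with x ≡ 11 (mod 14): gcd(9, 14) = 1; 11 - 3 = 8, which IS divisible by 1, so compatible.
    Write x = 3 + 9·t and substitute into x ≡ 11 (mod 14): 9·t ≡ 11 − 3 = 8 (mod 14).
    The inverse of 9 mod 14 is 11 (since 9·11 = 99 = 7·14 + 1), so t ≡ 11·8 = 88 ≡ 4 (mod 14).
    Then x = 3 + 9·4 = 39, valid modulo lcm(9, 14) = 126: x ≡ 39 (mod 126).
  Combine with x ≡ 3 (mod 6): gcd(126, 6) = 6; 3 - 39 = -36, which IS divisible by 6, so compatible.
    Write x = 39 + 126·t and substitute into x ≡ 3 (mod 6): 126·t ≡ 3 − 39 = -36 (mod 6).
    Divide the congruence (and modulus) by g = 6: 21·t ≡ -6 (mod 1).
    Modulo 1 every t works; take t = 0.
    Then x = 39 + 126·0 = 39, valid modulo lcm(126, 6) = 126: x ≡ 39 (mod 126).
Verify: 39 mod 9 = 3, 39 mod 14 = 11, 39 mod 6 = 3.

x ≡ 39 (mod 126).


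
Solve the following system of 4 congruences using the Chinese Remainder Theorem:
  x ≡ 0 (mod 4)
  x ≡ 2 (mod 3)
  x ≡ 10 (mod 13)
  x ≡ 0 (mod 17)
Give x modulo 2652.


Product of moduli M = 4 · 3 · 13 · 17 = 2652.
Merge one congruence at a time:
  Start: x ≡ 0 (mod 4).
  Combine with x ≡ 2 (mod 3); new modulus lcm = 12.
    Write x = 0 + 4·t and substitute into x ≡ 2 (mod 3): 4·t ≡ 2 − 0 = 2 (mod 3).
    Reduce coefficients mod 3: 1·t ≡ 2 (mod 3).
    So t ≡ 2 (mod 3).
    Then x = 0 + 4·2 = 8, valid modulo lcm(4, 3) = 12: x ≡ 8 (mod 12).
  Combine with x ≡ 10 (mod 13); new modulus lcm = 156.
    Write x = 8 + 12·t and substitute into x ≡ 10 (mod 13): 12·t ≡ 10 − 8 = 2 (mod 13).
    The inverse of 12 mod 13 is 12 (since 12·12 = 144 = 11·13 + 1), so t ≡ 12·2 = 24 ≡ 11 (mod 13).
    Then x = 8 + 12·11 = 140, valid modulo lcm(12, 13) = 156: x ≡ 140 (mod 156).
  Combine with x ≡ 0 (mod 17); new modulus lcm = 2652.
    Write x = 140 + 156·t and substitute into x ≡ 0 (mod 17): 156·t ≡ 0 − 140 = -140 (mod 17).
    Reduce coefficients mod 17: 3·t ≡ 13 (mod 17).
    The inverse of 3 mod 17 is 6 (since 3·6 = 18 = 1·17 + 1), so t ≡ 6·13 = 78 ≡ 10 (mod 17).
    Then x = 140 + 156·10 = 1700, valid modulo lcm(156, 17) = 2652: x ≡ 1700 (mod 2652).
Verify against each original: 1700 mod 4 = 0, 1700 mod 3 = 2, 1700 mod 13 = 10, 1700 mod 17 = 0.

x ≡ 1700 (mod 2652).


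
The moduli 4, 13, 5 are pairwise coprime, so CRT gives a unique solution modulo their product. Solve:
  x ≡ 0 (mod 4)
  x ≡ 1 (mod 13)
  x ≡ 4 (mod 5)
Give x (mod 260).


Moduli 4, 13, 5 are pairwise coprime; by CRT there is a unique solution modulo M = 4 · 13 · 5 = 260.
Solve pairwise, accumulating the modulus:
  Start with x ≡ 0 (mod 4).
  Combine with x ≡ 1 (mod 13): since gcd(4, 13) = 1, we get a unique residue mod 52.
    Write x = 0 + 4·t and substitute into x ≡ 1 (mod 13): 4·t ≡ 1 − 0 = 1 (mod 13).
    The inverse of 4 mod 13 is 10 (since 4·10 = 40 = 3·13 + 1), so t ≡ 10·1 = 10 ≡ 10 (mod 13).
    Then x = 0 + 4·10 = 40, valid modulo lcm(4, 13) = 52: x ≡ 40 (mod 52).
  Combine with x ≡ 4 (mod 5): since gcd(52, 5) = 1, we get a unique residue mod 260.
    Write x = 40 + 52·t and substitute into x ≡ 4 (mod 5): 52·t ≡ 4 − 40 = -36 (mod 5).
    Reduce coefficients mod 5: 2·t ≡ 4 (mod 5).
    The inverse of 2 mod 5 is 3 (since 2·3 = 6 = 1·5 + 1), so t ≡ 3·4 = 12 ≡ 2 (mod 5).
    Then x = 40 + 52·2 = 144, valid modulo lcm(52, 5) = 260: x ≡ 144 (mod 260).
Verify: 144 mod 4 = 0 ✓, 144 mod 13 = 1 ✓, 144 mod 5 = 4 ✓.

x ≡ 144 (mod 260).


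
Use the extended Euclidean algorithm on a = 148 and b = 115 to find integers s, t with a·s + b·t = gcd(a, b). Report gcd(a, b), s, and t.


Euclidean algorithm on (148, 115) — divide until remainder is 0:
  148 = 1 · 115 + 33
  115 = 3 · 33 + 16
  33 = 2 · 16 + 1
  16 = 16 · 1 + 0
gcd(148, 115) = 1.
Track Bezout coefficients alongside the remainders: start with r₀ = 148 = a·1 + b·0 (s = 1, t = 0) and r₁ = 115 = a·0 + b·1 (s = 0, t = 1); each new remainder r_{k+1} = r_{k-1} − q_k·r_k inherits s_{k+1} = s_{k-1} − q_k·s_k, t_{k+1} = t_{k-1} − q_k·t_k, so r_k = a·s_k + b·t_k at every step:
  q = 1: r = 33, s = 1 − 1·0 = 1, t = 0 − 1·1 = -1  (check: 148·1 + 115·(-1) = 33)
  q = 3: r = 16, s = 0 − 3·1 = -3, t = 1 − 3·(-1) = 4  (check: 148·(-3) + 115·4 = 16)
  q = 2: r = 1, s = 1 − 2·(-3) = 7, t = -1 − 2·4 = -9  (check: 148·7 + 115·(-9) = 1)
The row with r = 1 (the gcd) gives the Bezout coefficients s = 7, t = -9.
Result: 148 · (7) + 115 · (-9) = 1.

gcd(148, 115) = 1; s = 7, t = -9 (check: 148·7 + 115·(-9) = 1).


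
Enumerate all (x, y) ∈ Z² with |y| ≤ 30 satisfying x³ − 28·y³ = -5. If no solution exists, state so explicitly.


The equation is x³ - 28y³ = -5. For fixed y, x³ = 28·y³ − 5, so a solution requires the RHS to be a perfect cube.
Strategy: iterate y from -30 to 30, compute RHS = 28·y³ − 5, and check whether it is a (positive or negative) perfect cube.
Check small values of y:
  y = 0: RHS = -5 is not a perfect cube.
  y = 1: RHS = 23 is not a perfect cube.
  y = -1: RHS = -33 is not a perfect cube.
  y = 2: RHS = 219 is not a perfect cube.
  y = -2: RHS = -229 is not a perfect cube.
  y = 3: RHS = 751 is not a perfect cube.
  y = -3: RHS = -761 is not a perfect cube.
Continuing the search up to |y| = 30 finds no solutions either.
No (x, y) in the scanned range satisfies the equation.

No integer solutions with |y| ≤ 30.


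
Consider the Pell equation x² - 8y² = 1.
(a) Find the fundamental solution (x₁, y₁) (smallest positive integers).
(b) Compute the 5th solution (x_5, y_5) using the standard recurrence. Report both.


Step 1: Find the fundamental solution (x₁, y₁) of x² - 8y² = 1.
  Expand √8 as a continued fraction. a₀ = ⌊√8⌋ = 2; iterate m_{k+1} = d_k·a_k − m_k, d_{k+1} = (8 − m_{k+1}²)/d_k, a_{k+1} = ⌊(a₀ + m_{k+1})/d_{k+1}⌋ (starting m₀ = 0, d₀ = 1), with convergents p_k = a_k·p_{k-1} + p_{k-2}, q_k = a_k·q_{k-1} + q_{k-2} (p₋₁ = 1, q₋₁ = 0):
  k = 0: a₀ = 2; p₀/q₀ = 2/1; p₀² − 8·q₀² = 4 − 8 = -4.
  k = 1: m = 2, d = 4, a = ⌊(2 + 2)/4⌋ = 1; p/q = (1·2 + 1)/(1·1 + 0) = 3/1; p² − 8·q² = 9 − 8 = 1.
  The first convergent with p² − 8·q² = 1 gives the fundamental solution (x₁, y₁) = (3, 1).
Step 2: Apply the recurrence (x_{n+1}, y_{n+1}) = (x₁x_n + 8y₁y_n, x₁y_n + y₁x_n) repeatedly.
  From (x_1, y_1) = (3, 1): x_2 = 3·3 + 8·1·1 = 17; y_2 = 3·1 + 1·3 = 6.
  From (x_2, y_2) = (17, 6): x_3 = 3·17 + 8·1·6 = 99; y_3 = 3·6 + 1·17 = 35.
  From (x_3, y_3) = (99, 35): x_4 = 3·99 + 8·1·35 = 577; y_4 = 3·35 + 1·99 = 204.
  From (x_4, y_4) = (577, 204): x_5 = 3·577 + 8·1·204 = 3363; y_5 = 3·204 + 1·577 = 1189.
Step 3: Verify x_5² - 8·y_5² = 11309769 - 11309768 = 1 (should be 1). ✓

(x_1, y_1) = (3, 1); (x_5, y_5) = (3363, 1189).


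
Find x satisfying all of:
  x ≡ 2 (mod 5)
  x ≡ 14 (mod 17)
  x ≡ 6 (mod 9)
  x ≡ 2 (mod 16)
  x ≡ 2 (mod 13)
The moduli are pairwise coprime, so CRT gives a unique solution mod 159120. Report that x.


Product of moduli M = 5 · 17 · 9 · 16 · 13 = 159120.
Merge one congruence at a time:
  Start: x ≡ 2 (mod 5).
  Combine with x ≡ 14 (mod 17); new modulus lcm = 85.
    Write x = 2 + 5·t and substitute into x ≡ 14 (mod 17): 5·t ≡ 14 − 2 = 12 (mod 17).
    The inverse of 5 mod 17 is 7 (since 5·7 = 35 = 2·17 + 1), so t ≡ 7·12 = 84 ≡ 16 (mod 17).
    Then x = 2 + 5·16 = 82, valid modulo lcm(5, 17) = 85: x ≡ 82 (mod 85).
  Combine with x ≡ 6 (mod 9); new modulus lcm = 765.
    Write x = 82 + 85·t and substitute into x ≡ 6 (mod 9): 85·t ≡ 6 − 82 = -76 (mod 9).
    Reduce coefficients mod 9: 4·t ≡ 5 (mod 9).
    The inverse of 4 mod 9 is 7 (since 4·7 = 28 = 3·9 + 1), so t ≡ 7·5 = 35 ≡ 8 (mod 9).
    Then x = 82 + 85·8 = 762, valid modulo lcm(85, 9) = 765: x ≡ 762 (mod 765).
  Combine with x ≡ 2 (mod 16); new modulus lcm = 12240.
    Write x = 762 + 765·t and substitute into x ≡ 2 (mod 16): 765·t ≡ 2 − 762 = -760 (mod 16).
    Reduce coefficients mod 16: 13·t ≡ 8 (mod 16).
    The inverse of 13 mod 16 is 5 (since 13·5 = 65 = 4·16 + 1), so t ≡ 5·8 = 40 ≡ 8 (mod 16).
    Then x = 762 + 765·8 = 6882, valid modulo lcm(765, 16) = 12240: x ≡ 6882 (mod 12240).
  Combine with x ≡ 2 (mod 13); new modulus lcm = 159120.
    Write x = 6882 + 12240·t and substitute into x ≡ 2 (mod 13): 12240·t ≡ 2 − 6882 = -6880 (mod 13).
    Reduce coefficients mod 13: 7·t ≡ 10 (mod 13).
    The inverse of 7 mod 13 is 2 (since 7·2 = 14 = 1·13 + 1), so t ≡ 2·10 = 20 ≡ 7 (mod 13).
    Then x = 6882 + 12240·7 = 92562, valid modulo lcm(12240, 13) = 159120: x ≡ 92562 (mod 159120).
Verify against each original: 92562 mod 5 = 2, 92562 mod 17 = 14, 92562 mod 9 = 6, 92562 mod 16 = 2, 92562 mod 13 = 2.

x ≡ 92562 (mod 159120).


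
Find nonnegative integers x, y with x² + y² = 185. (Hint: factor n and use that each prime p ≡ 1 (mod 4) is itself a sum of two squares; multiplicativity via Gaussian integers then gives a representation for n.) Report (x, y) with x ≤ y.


Step 1: Factor n = 185 = 5 · 37.
Step 2: Check the mod-4 condition on each prime factor: 5 ≡ 1 (mod 4), exponent 1; 37 ≡ 1 (mod 4), exponent 1.
All primes ≡ 3 (mod 4) appear to even exponent (or don't appear), so by the two-squares theorem n IS expressible as a sum of two squares.
Step 3: Build a representation. Here n = 5 · 37 is a product of primes ≡ 1 (mod 4). Each prime p ≡ 1 (mod 4) is itself a sum of two squares; find a² by testing p − a² for a perfect square:
  5: 5 − 1² = 4 = 2² ⇒ 5 = 1² + 2².
  37: 37 − 1² = 36 = 6² ⇒ 37 = 1² + 6².
  Combine using the Brahmagupta–Fibonacci identity (a² + b²)(c² + d²) = (ac − bd)² + (ad + bc)² = (ac + bd)² + (ad − bc)²:
  5 · 37 = 185: from (1² + 2²)(1² + 6²), take (1·1 − 2·6, 1·6 + 2·1) = (1 − 12, 6 + 2) = (-11, 8); dropping signs (only squares matter) gives (11, 8); check 11² + 8² = 121 + 64 = 185 ✓.
Step 4: Order so x ≤ y and verify: 8² + 11² = 64 + 121 = 185 = n. ✓

n = 185 = 8² + 11² (one valid representation with x ≤ y).
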